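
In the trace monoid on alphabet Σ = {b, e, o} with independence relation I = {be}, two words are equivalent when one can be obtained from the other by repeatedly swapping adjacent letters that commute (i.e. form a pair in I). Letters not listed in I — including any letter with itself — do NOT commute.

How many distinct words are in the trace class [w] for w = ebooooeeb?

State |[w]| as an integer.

6

0(e) covers ∅
1(b) covers ∅
2(o) covers 0:e, 1:b
3(o) covers 2:o
4(o) covers 3:o
5(o) covers 4:o
6(e) covers 5:o
7(e) covers 6:e
8(b) covers 5:o
floor of heap: 0:e, 1:b
completions by unplaced set U, small U first (add the entries for U minus each lowest piece of U):
  |U|=1: {7}:1  {8}:1
  |U|=2: {6,7}:1  {7,8}:2
  |U|=3: {6,7,8}:3
  |U|=4: {5,6,7,8}:3
  |U|=5: {4,5,6,7,8}:3
  |U|=6: {3,4,5,6,7,8}:3
  |U|=7: {2,3,4,5,6,7,8}:3
  start at 0(e): 3
  start at 1(b): 3
sum over floor = 6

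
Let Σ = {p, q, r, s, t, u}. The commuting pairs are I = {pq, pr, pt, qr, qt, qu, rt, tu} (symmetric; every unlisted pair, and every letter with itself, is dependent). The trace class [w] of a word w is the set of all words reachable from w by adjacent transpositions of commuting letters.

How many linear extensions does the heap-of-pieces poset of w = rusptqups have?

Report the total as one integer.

20

#0=r has no predecessor
#1=u depends on [0:r]
#2=s depends on [1:u]
#3=p depends on [2:s]
#4=t depends on [2:s]
#5=q depends on [2:s]
#6=u depends on [3:p]
#7=p depends on [6:u]
#8=s depends on [4:t, 5:q, 7:p]
sources: [0:r]
N(rest) = Σ N(rest − s) over sources s of rest; N(one piece) = 1:
  size 1 → [8]=1
  size 2 → [4,8]=1  [5,8]=1  [7,8]=1
  size 3 → [4,5,8]=2  [4,7,8]=2  [5,7,8]=2  [6,7,8]=1
  size 4 → [3,6,7,8]=1  [4,5,7,8]=6  [4,6,7,8]=3  [5,6,7,8]=3
  size 5 → [3,4,6,7,8]=4  [3,5,6,7,8]=4  [4,5,6,7,8]=12
  size 6 → [3,4,5,6,7,8]=20
  size 7 → [2,3,4,5,6,7,8]=20
  first=0(r) contributes 20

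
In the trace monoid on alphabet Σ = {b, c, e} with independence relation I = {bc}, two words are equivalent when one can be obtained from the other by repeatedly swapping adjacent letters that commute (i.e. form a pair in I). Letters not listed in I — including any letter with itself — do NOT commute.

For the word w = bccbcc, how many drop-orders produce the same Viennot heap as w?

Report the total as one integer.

15

drop 0:b onto floor
drop 1:c onto floor
drop 2:c onto {1:c}
drop 3:b onto {0:b}
drop 4:c onto {2:c}
drop 5:c onto {4:c}
ground layer = {0:b, 1:c}
drop-orders for the pieces not yet dropped (sum over which currently-grounded one goes next):
  1 to go: {3} 1  {5} 1
  2 to go: {0,3} 1  {3,5} 2  {4,5} 1
  3 to go: {0,3,5} 3  {2,4,5} 1  {3,4,5} 3
  4 to go: {0,3,4,5} 6  {1,2,4,5} 1  {2,3,4,5} 4
  if 0:b drops first: 5 orders
  if 1:c drops first: 10 orders
heap linearizations: 15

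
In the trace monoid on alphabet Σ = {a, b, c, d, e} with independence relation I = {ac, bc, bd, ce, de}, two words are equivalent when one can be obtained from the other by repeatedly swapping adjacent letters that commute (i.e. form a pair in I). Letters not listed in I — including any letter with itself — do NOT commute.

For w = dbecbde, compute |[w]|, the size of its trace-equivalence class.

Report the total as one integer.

35

0(d) covers ∅
1(b) covers ∅
2(e) covers 1:b
3(c) covers 0:d
4(b) covers 2:e
5(d) covers 3:c
6(e) covers 4:b
floor of heap: 0:d, 1:b
completions by unplaced set U, small U first (add the entries for U minus each lowest piece of U):
  |U|=1: {5}:1  {6}:1
  |U|=2: {3,5}:1  {4,6}:1  {5,6}:2
  |U|=3: {0,3,5}:1  {2,4,6}:1  {3,5,6}:3  {4,5,6}:3
  |U|=4: {0,3,5,6}:4  {1,2,4,6}:1  {2,4,5,6}:4  {3,4,5,6}:6
  |U|=5: {0,3,4,5,6}:10  {1,2,4,5,6}:5  {2,3,4,5,6}:10
  start at 0(d): 15
  start at 1(b): 20
sum over floor = 35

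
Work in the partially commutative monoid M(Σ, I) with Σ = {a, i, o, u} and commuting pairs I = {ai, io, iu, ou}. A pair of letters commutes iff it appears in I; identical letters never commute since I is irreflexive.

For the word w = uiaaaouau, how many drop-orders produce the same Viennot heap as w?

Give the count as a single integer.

18

#0=u has no predecessor
#1=i has no predecessor
#2=a depends on [0:u]
#3=a depends on [2:a]
#4=a depends on [3:a]
#5=o depends on [4:a]
#6=u depends on [4:a]
#7=a depends on [5:o, 6:u]
#8=u depends on [7:a]
sources: [0:u, 1:i]
N(rest) = Σ N(rest − s) over sources s of rest; N(one piece) = 1:
  size 1 → [1]=1  [8]=1
  size 2 → [1,8]=2  [7,8]=1
  size 3 → [1,7,8]=3  [5,7,8]=1  [6,7,8]=1
  size 4 → [1,5,7,8]=4  [1,6,7,8]=4  [5,6,7,8]=2
  size 5 → [1,5,6,7,8]=10  [4,5,6,7,8]=2
  size 6 → [1,4,5,6,7,8]=12  [3,4,5,6,7,8]=2
  size 7 → [1,3,4,5,6,7,8]=14  [2,3,4,5,6,7,8]=2
  first=0(u) contributes 16
  first=1(i) contributes 2
|[w]| = 18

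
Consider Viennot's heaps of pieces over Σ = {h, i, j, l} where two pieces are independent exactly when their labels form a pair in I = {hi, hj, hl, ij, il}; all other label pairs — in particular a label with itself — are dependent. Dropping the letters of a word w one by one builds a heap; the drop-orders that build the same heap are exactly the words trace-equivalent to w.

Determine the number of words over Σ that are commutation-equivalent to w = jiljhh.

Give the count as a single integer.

#0=j has no predecessor
#1=i has no predecessor
#2=l depends on [0:j]
#3=j depends on [2:l]
#4=h has no predecessor
#5=h depends on [4:h]
sources: [0:j, 1:i, 4:h]
N(rest) = Σ N(rest − s) over sources s of rest; N(one piece) = 1:
  size 1 → [1]=1  [3]=1  [5]=1
  size 2 → [1,3]=2  [1,5]=2  [2,3]=1  [3,5]=2  [4,5]=1
  size 3 → [0,2,3]=1  [1,2,3]=3  [1,3,5]=6  [1,4,5]=3  [2,3,5]=3  [3,4,5]=3
  size 4 → [0,1,2,3]=4  [0,2,3,5]=4  [1,2,3,5]=12  [1,3,4,5]=12  [2,3,4,5]=6
  first=0(j) contributes 30
  first=1(i) contributes 10
  first=4(h) contributes 20
|[w]| = 60

60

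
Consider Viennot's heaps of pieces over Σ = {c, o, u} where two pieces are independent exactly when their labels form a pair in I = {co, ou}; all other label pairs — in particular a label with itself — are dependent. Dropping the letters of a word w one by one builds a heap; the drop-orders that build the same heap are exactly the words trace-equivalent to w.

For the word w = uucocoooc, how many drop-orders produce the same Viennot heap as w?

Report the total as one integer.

piece 0:u — minimal
piece 1:u rests on {0:u}
piece 2:c rests on {1:u}
piece 3:o — minimal
piece 4:c rests on {2:c}
piece 5:o rests on {3:o}
piece 6:o rests on {5:o}
piece 7:o rests on {6:o}
piece 8:c rests on {4:c}
minimal pieces: {0:u, 3:o}
ways to finish when only these pieces remain (= sum over removing one remaining piece with nothing left below it):
  1 left: {7}→1  {8}→1
  2 left: {4,8}→1  {6,7}→1  {7,8}→2
  3 left: {2,4,8}→1  {4,7,8}→3  {5,6,7}→1  {6,7,8}→3
  4 left: {1,2,4,8}→1  {2,4,7,8}→4  {3,5,6,7}→1  {4,6,7,8}→6  {5,6,7,8}→4
  5 left: {0,1,2,4,8}→1  {1,2,4,7,8}→5  {2,4,6,7,8}→10  {3,5,6,7,8}→5  {4,5,6,7,8}→10
  6 left: {0,1,2,4,7,8}→6  {1,2,4,6,7,8}→15  {2,4,5,6,7,8}→20  {3,4,5,6,7,8}→15
  7 left: {0,1,2,4,6,7,8}→21  {1,2,4,5,6,7,8}→35  {2,3,4,5,6,7,8}→35
  placing 0:u first → 70 extensions
  placing 3:o first → 56 extensions
total linear extensions = 126

126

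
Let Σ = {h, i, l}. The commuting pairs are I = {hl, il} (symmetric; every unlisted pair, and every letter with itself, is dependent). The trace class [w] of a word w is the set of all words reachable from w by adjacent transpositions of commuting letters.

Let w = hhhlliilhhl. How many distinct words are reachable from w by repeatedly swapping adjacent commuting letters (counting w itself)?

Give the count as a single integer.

piece 0:h — minimal
piece 1:h rests on {0:h}
piece 2:h rests on {1:h}
piece 3:l — minimal
piece 4:l rests on {3:l}
piece 5:i rests on {2:h}
piece 6:i rests on {5:i}
piece 7:l rests on {4:l}
piece 8:h rests on {6:i}
piece 9:h rests on {8:h}
piece 10:l rests on {7:l}
minimal pieces: {0:h, 3:l}
ways to finish when only these pieces remain (= sum over removing one remaining piece with nothing left below it):
  1 left: {9}→1  {10}→1
  2 left: {7,10}→1  {8,9}→1  {9,10}→2
  3 left: {4,7,10}→1  {6,8,9}→1  {7,9,10}→3  {8,9,10}→3
  4 left: {3,4,7,10}→1  {4,7,9,10}→4  {5,6,8,9}→1  {6,8,9,10}→4  {7,8,9,10}→6
  5 left: {2,5,6,8,9}→1  {3,4,7,9,10}→5  {4,7,8,9,10}→10  {5,6,8,9,10}→5  {6,7,8,9,10}→10
  6 left: {1,2,5,6,8,9}→1  {2,5,6,8,9,10}→6  {3,4,7,8,9,10}→15  {4,6,7,8,9,10}→20  {5,6,7,8,9,10}→15
  7 left: {0,1,2,5,6,8,9}→1  {1,2,5,6,8,9,10}→7  {2,5,6,7,8,9,10}→21  {3,4,6,7,8,9,10}→35  {4,5,6,7,8,9,10}→35
  8 left: {0,1,2,5,6,8,9,10}→8  {1,2,5,6,7,8,9,10}→28  {2,4,5,6,7,8,9,10}→56  {3,4,5,6,7,8,9,10}→70
  9 left: {0,1,2,5,6,7,8,9,10}→36  {1,2,4,5,6,7,8,9,10}→84  {2,3,4,5,6,7,8,9,10}→126
  placing 0:h first → 210 extensions
  placing 3:l first → 120 extensions
total linear extensions = 330

330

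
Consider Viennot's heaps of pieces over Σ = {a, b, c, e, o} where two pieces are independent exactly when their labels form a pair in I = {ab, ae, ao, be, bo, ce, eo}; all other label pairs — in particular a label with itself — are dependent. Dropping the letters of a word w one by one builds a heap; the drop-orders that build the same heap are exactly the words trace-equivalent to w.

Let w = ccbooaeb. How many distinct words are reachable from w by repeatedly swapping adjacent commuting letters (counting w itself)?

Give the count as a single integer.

240

piece 0:c — minimal
piece 1:c rests on {0:c}
piece 2:b rests on {1:c}
piece 3:o rests on {1:c}
piece 4:o rests on {3:o}
piece 5:a rests on {1:c}
piece 6:e — minimal
piece 7:b rests on {2:b}
minimal pieces: {0:c, 6:e}
ways to finish when only these pieces remain (= sum over removing one remaining piece with nothing left below it):
  1 left: {4}→1  {5}→1  {6}→1  {7}→1
  2 left: {2,7}→1  {3,4}→1  {4,5}→2  {4,6}→2  {4,7}→2  {5,6}→2  {5,7}→2  {6,7}→2
  3 left: {2,4,7}→3  {2,5,7}→3  {2,6,7}→3  {3,4,5}→3  {3,4,6}→3  {3,4,7}→3  {4,5,6}→6  {4,5,7}→6  {4,6,7}→6  {5,6,7}→6
  4 left: {2,3,4,7}→6  {2,4,5,7}→12  {2,4,6,7}→12  {2,5,6,7}→12  {3,4,5,6}→12  {3,4,5,7}→12  {3,4,6,7}→12  {4,5,6,7}→24
  5 left: {2,3,4,5,7}→30  {2,3,4,6,7}→30  {2,4,5,6,7}→60  {3,4,5,6,7}→60
  6 left: {1,2,3,4,5,7}→30  {2,3,4,5,6,7}→180
  placing 0:c first → 210 extensions
  placing 6:e first → 30 extensions
total linear extensions = 240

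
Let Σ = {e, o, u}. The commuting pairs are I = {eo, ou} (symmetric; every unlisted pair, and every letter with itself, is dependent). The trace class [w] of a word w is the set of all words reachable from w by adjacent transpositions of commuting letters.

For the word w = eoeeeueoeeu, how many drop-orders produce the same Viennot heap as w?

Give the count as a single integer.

piece 0:e — minimal
piece 1:o — minimal
piece 2:e rests on {0:e}
piece 3:e rests on {2:e}
piece 4:e rests on {3:e}
piece 5:u rests on {4:e}
piece 6:e rests on {5:u}
piece 7:o rests on {1:o}
piece 8:e rests on {6:e}
piece 9:e rests on {8:e}
piece 10:u rests on {9:e}
minimal pieces: {0:e, 1:o}
ways to finish when only these pieces remain (= sum over removing one remaining piece with nothing left below it):
  1 left: {7}→1  {10}→1
  2 left: {1,7}→1  {7,10}→2  {9,10}→1
  3 left: {1,7,10}→3  {7,9,10}→3  {8,9,10}→1
  4 left: {1,7,9,10}→6  {6,8,9,10}→1  {7,8,9,10}→4
  5 left: {1,7,8,9,10}→10  {5,6,8,9,10}→1  {6,7,8,9,10}→5
  6 left: {1,6,7,8,9,10}→15  {4,5,6,8,9,10}→1  {5,6,7,8,9,10}→6
  7 left: {1,5,6,7,8,9,10}→21  {3,4,5,6,8,9,10}→1  {4,5,6,7,8,9,10}→7
  8 left: {1,4,5,6,7,8,9,10}→28  {2,3,4,5,6,8,9,10}→1  {3,4,5,6,7,8,9,10}→8
  9 left: {0,2,3,4,5,6,8,9,10}→1  {1,3,4,5,6,7,8,9,10}→36  {2,3,4,5,6,7,8,9,10}→9
  placing 0:e first → 45 extensions
  placing 1:o first → 10 extensions
total linear extensions = 55

55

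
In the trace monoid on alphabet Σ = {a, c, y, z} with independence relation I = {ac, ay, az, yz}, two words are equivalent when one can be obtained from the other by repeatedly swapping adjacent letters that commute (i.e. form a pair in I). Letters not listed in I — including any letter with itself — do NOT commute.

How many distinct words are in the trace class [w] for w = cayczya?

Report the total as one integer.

42

piece 0:c — minimal
piece 1:a — minimal
piece 2:y rests on {0:c}
piece 3:c rests on {2:y}
piece 4:z rests on {3:c}
piece 5:y rests on {3:c}
piece 6:a rests on {1:a}
minimal pieces: {0:c, 1:a}
ways to finish when only these pieces remain (= sum over removing one remaining piece with nothing left below it):
  1 left: {4}→1  {5}→1  {6}→1
  2 left: {1,6}→1  {4,5}→2  {4,6}→2  {5,6}→2
  3 left: {1,4,6}→3  {1,5,6}→3  {3,4,5}→2  {4,5,6}→6
  4 left: {1,4,5,6}→12  {2,3,4,5}→2  {3,4,5,6}→8
  5 left: {0,2,3,4,5}→2  {1,3,4,5,6}→20  {2,3,4,5,6}→10
  placing 0:c first → 30 extensions
  placing 1:a first → 12 extensions
total linear extensions = 42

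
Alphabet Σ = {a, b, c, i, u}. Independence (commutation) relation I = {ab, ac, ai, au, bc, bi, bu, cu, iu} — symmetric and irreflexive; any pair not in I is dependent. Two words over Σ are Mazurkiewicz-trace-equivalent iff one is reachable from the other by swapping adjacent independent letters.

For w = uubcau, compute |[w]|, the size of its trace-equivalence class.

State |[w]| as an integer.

120

#0=u has no predecessor
#1=u depends on [0:u]
#2=b has no predecessor
#3=c has no predecessor
#4=a has no predecessor
#5=u depends on [1:u]
sources: [0:u, 2:b, 3:c, 4:a]
N(rest) = Σ N(rest − s) over sources s of rest; N(one piece) = 1:
  size 1 → [2]=1  [3]=1  [4]=1  [5]=1
  size 2 → [1,5]=1  [2,3]=2  [2,4]=2  [2,5]=2  [3,4]=2  [3,5]=2  [4,5]=2
  size 3 → [0,1,5]=1  [1,2,5]=3  [1,3,5]=3  [1,4,5]=3  [2,3,4]=6  [2,3,5]=6  [2,4,5]=6  [3,4,5]=6
  size 4 → [0,1,2,5]=4  [0,1,3,5]=4  [0,1,4,5]=4  [1,2,3,5]=12  [1,2,4,5]=12  [1,3,4,5]=12  [2,3,4,5]=24
  first=0(u) contributes 60
  first=2(b) contributes 20
  first=3(c) contributes 20
  first=4(a) contributes 20
|[w]| = 120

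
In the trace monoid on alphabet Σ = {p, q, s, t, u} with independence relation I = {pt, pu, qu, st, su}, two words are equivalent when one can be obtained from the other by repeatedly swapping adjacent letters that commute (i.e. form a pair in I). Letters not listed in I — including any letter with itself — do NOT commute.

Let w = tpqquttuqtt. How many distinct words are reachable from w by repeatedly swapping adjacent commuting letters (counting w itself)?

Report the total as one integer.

piece 0:t — minimal
piece 1:p — minimal
piece 2:q rests on {0:t, 1:p}
piece 3:q rests on {2:q}
piece 4:u rests on {0:t}
piece 5:t rests on {3:q, 4:u}
piece 6:t rests on {5:t}
piece 7:u rests on {6:t}
piece 8:q rests on {6:t}
piece 9:t rests on {7:u, 8:q}
piece 10:t rests on {9:t}
minimal pieces: {0:t, 1:p}
ways to finish when only these pieces remain (= sum over removing one remaining piece with nothing left below it):
  1 left: {10}→1
  2 left: {9,10}→1
  3 left: {7,9,10}→1  {8,9,10}→1
  4 left: {7,8,9,10}→2
  5 left: {6,7,8,9,10}→2
  6 left: {5,6,7,8,9,10}→2
  7 left: {3,5,6,7,8,9,10}→2  {4,5,6,7,8,9,10}→2
  8 left: {2,3,5,6,7,8,9,10}→2  {3,4,5,6,7,8,9,10}→4
  9 left: {1,2,3,5,6,7,8,9,10}→2  {2,3,4,5,6,7,8,9,10}→6
  placing 0:t first → 8 extensions
  placing 1:p first → 6 extensions
total linear extensions = 14

14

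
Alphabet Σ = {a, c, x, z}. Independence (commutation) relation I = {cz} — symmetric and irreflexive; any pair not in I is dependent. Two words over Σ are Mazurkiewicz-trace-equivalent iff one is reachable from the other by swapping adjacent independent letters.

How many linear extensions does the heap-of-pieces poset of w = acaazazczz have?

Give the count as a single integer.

#0=a has no predecessor
#1=c depends on [0:a]
#2=a depends on [1:c]
#3=a depends on [2:a]
#4=z depends on [3:a]
#5=a depends on [4:z]
#6=z depends on [5:a]
#7=c depends on [5:a]
#8=z depends on [6:z]
#9=z depends on [8:z]
sources: [0:a]
N(rest) = Σ N(rest − s) over sources s of rest; N(one piece) = 1:
  size 1 → [7]=1  [9]=1
  size 2 → [7,9]=2  [8,9]=1
  size 3 → [6,8,9]=1  [7,8,9]=3
  size 4 → [6,7,8,9]=4
  size 5 → [5,6,7,8,9]=4
  size 6 → [4,5,6,7,8,9]=4
  size 7 → [3,4,5,6,7,8,9]=4
  size 8 → [2,3,4,5,6,7,8,9]=4
  first=0(a) contributes 4

4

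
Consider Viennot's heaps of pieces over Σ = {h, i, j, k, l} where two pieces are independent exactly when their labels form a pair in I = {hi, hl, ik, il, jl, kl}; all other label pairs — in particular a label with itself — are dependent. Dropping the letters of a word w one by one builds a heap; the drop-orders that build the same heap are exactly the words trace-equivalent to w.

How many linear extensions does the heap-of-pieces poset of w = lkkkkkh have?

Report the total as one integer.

7

#0=l has no predecessor
#1=k has no predecessor
#2=k depends on [1:k]
#3=k depends on [2:k]
#4=k depends on [3:k]
#5=k depends on [4:k]
#6=h depends on [5:k]
sources: [0:l, 1:k]
N(rest) = Σ N(rest − s) over sources s of rest; N(one piece) = 1:
  size 1 → [0]=1  [6]=1
  size 2 → [0,6]=2  [5,6]=1
  size 3 → [0,5,6]=3  [4,5,6]=1
  size 4 → [0,4,5,6]=4  [3,4,5,6]=1
  size 5 → [0,3,4,5,6]=5  [2,3,4,5,6]=1
  first=0(l) contributes 1
  first=1(k) contributes 6
|[w]| = 7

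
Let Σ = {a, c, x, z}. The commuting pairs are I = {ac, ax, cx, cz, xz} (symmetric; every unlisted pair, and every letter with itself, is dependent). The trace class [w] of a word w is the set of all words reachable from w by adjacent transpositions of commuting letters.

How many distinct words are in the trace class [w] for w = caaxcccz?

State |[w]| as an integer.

drop 0:c onto floor
drop 1:a onto floor
drop 2:a onto {1:a}
drop 3:x onto floor
drop 4:c onto {0:c}
drop 5:c onto {4:c}
drop 6:c onto {5:c}
drop 7:z onto {2:a}
ground layer = {0:c, 1:a, 3:x}
drop-orders for the pieces not yet dropped (sum over which currently-grounded one goes next):
  1 to go: {3} 1  {6} 1  {7} 1
  2 to go: {2,7} 1  {3,6} 2  {3,7} 2  {5,6} 1  {6,7} 2
  3 to go: {1,2,7} 1  {2,3,7} 3  {2,6,7} 3  {3,5,6} 3  {3,6,7} 6  {4,5,6} 1  {5,6,7} 3
  4 to go: {0,4,5,6} 1  {1,2,3,7} 4  {1,2,6,7} 4  {2,3,6,7} 12  {2,5,6,7} 6  {3,4,5,6} 4  {3,5,6,7} 12  {4,5,6,7} 4
  5 to go: {0,3,4,5,6} 5  {0,4,5,6,7} 5  {1,2,3,6,7} 20  {1,2,5,6,7} 10  {2,3,5,6,7} 30  {2,4,5,6,7} 10  {3,4,5,6,7} 20
  6 to go: {0,2,4,5,6,7} 15  {0,3,4,5,6,7} 30  {1,2,3,5,6,7} 60  {1,2,4,5,6,7} 20  {2,3,4,5,6,7} 60
  if 0:c drops first: 140 orders
  if 1:a drops first: 105 orders
  if 3:x drops first: 35 orders
heap linearizations: 280

280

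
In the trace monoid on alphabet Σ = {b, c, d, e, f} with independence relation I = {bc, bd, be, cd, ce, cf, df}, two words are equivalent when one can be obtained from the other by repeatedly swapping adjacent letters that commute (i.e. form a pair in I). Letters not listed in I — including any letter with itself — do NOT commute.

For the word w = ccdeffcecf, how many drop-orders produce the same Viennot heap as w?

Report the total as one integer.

210

piece 0:c — minimal
piece 1:c rests on {0:c}
piece 2:d — minimal
piece 3:e rests on {2:d}
piece 4:f rests on {3:e}
piece 5:f rests on {4:f}
piece 6:c rests on {1:c}
piece 7:e rests on {5:f}
piece 8:c rests on {6:c}
piece 9:f rests on {7:e}
minimal pieces: {0:c, 2:d}
ways to finish when only these pieces remain (= sum over removing one remaining piece with nothing left below it):
  1 left: {8}→1  {9}→1
  2 left: {6,8}→1  {7,9}→1  {8,9}→2
  3 left: {1,6,8}→1  {5,7,9}→1  {6,8,9}→3  {7,8,9}→3
  4 left: {0,1,6,8}→1  {1,6,8,9}→4  {4,5,7,9}→1  {5,7,8,9}→4  {6,7,8,9}→6
  5 left: {0,1,6,8,9}→5  {1,6,7,8,9}→10  {3,4,5,7,9}→1  {4,5,7,8,9}→5  {5,6,7,8,9}→10
  6 left: {0,1,6,7,8,9}→15  {1,5,6,7,8,9}→20  {2,3,4,5,7,9}→1  {3,4,5,7,8,9}→6  {4,5,6,7,8,9}→15
  7 left: {0,1,5,6,7,8,9}→35  {1,4,5,6,7,8,9}→35  {2,3,4,5,7,8,9}→7  {3,4,5,6,7,8,9}→21
  8 left: {0,1,4,5,6,7,8,9}→70  {1,3,4,5,6,7,8,9}→56  {2,3,4,5,6,7,8,9}→28
  placing 0:c first → 84 extensions
  placing 2:d first → 126 extensions
total linear extensions = 210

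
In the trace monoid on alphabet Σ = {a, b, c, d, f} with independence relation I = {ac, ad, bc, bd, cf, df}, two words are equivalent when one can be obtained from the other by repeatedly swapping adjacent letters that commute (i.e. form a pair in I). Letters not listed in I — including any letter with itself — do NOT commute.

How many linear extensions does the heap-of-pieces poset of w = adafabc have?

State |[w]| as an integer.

#0=a has no predecessor
#1=d has no predecessor
#2=a depends on [0:a]
#3=f depends on [2:a]
#4=a depends on [3:f]
#5=b depends on [4:a]
#6=c depends on [1:d]
sources: [0:a, 1:d]
N(rest) = Σ N(rest − s) over sources s of rest; N(one piece) = 1:
  size 1 → [5]=1  [6]=1
  size 2 → [1,6]=1  [4,5]=1  [5,6]=2
  size 3 → [1,5,6]=3  [3,4,5]=1  [4,5,6]=3
  size 4 → [1,4,5,6]=6  [2,3,4,5]=1  [3,4,5,6]=4
  size 5 → [0,2,3,4,5]=1  [1,3,4,5,6]=10  [2,3,4,5,6]=5
  first=0(a) contributes 15
  first=1(d) contributes 6
|[w]| = 21

21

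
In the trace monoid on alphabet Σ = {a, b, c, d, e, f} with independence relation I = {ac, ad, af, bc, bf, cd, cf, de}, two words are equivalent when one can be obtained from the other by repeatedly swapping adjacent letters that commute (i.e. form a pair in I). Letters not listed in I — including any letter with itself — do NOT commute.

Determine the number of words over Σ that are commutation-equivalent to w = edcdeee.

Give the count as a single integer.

piece 0:e — minimal
piece 1:d — minimal
piece 2:c rests on {0:e}
piece 3:d rests on {1:d}
piece 4:e rests on {2:c}
piece 5:e rests on {4:e}
piece 6:e rests on {5:e}
minimal pieces: {0:e, 1:d}
ways to finish when only these pieces remain (= sum over removing one remaining piece with nothing left below it):
  1 left: {3}→1  {6}→1
  2 left: {1,3}→1  {3,6}→2  {5,6}→1
  3 left: {1,3,6}→3  {3,5,6}→3  {4,5,6}→1
  4 left: {1,3,5,6}→6  {2,4,5,6}→1  {3,4,5,6}→4
  5 left: {0,2,4,5,6}→1  {1,3,4,5,6}→10  {2,3,4,5,6}→5
  placing 0:e first → 15 extensions
  placing 1:d first → 6 extensions
total linear extensions = 21

21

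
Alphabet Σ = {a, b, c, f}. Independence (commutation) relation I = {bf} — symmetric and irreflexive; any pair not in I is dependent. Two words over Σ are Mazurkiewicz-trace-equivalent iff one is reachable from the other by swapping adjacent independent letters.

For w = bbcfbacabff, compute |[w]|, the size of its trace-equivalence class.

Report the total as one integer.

6

#0=b has no predecessor
#1=b depends on [0:b]
#2=c depends on [1:b]
#3=f depends on [2:c]
#4=b depends on [2:c]
#5=a depends on [3:f, 4:b]
#6=c depends on [5:a]
#7=a depends on [6:c]
#8=b depends on [7:a]
#9=f depends on [7:a]
#10=f depends on [9:f]
sources: [0:b]
N(rest) = Σ N(rest − s) over sources s of rest; N(one piece) = 1:
  size 1 → [8]=1  [10]=1
  size 2 → [8,10]=2  [9,10]=1
  size 3 → [8,9,10]=3
  size 4 → [7,8,9,10]=3
  size 5 → [6,7,8,9,10]=3
  size 6 → [5,6,7,8,9,10]=3
  size 7 → [3,5,6,7,8,9,10]=3  [4,5,6,7,8,9,10]=3
  size 8 → [3,4,5,6,7,8,9,10]=6
  size 9 → [2,3,4,5,6,7,8,9,10]=6
  first=0(b) contributes 6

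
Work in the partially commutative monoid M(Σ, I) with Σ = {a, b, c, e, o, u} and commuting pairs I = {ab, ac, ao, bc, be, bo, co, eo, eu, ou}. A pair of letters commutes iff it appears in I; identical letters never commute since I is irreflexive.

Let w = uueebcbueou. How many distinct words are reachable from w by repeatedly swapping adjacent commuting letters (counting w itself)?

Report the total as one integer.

0(u) covers ∅
1(u) covers 0:u
2(e) covers ∅
3(e) covers 2:e
4(b) covers 1:u
5(c) covers 1:u, 3:e
6(b) covers 4:b
7(u) covers 5:c, 6:b
8(e) covers 5:c
9(o) covers ∅
10(u) covers 7:u
floor of heap: 0:u, 2:e, 9:o
completions by unplaced set U, small U first (add the entries for U minus each lowest piece of U):
  |U|=1: {8}:1  {9}:1  {10}:1
  |U|=2: {7,10}:1  {8,9}:2  {8,10}:2  {9,10}:2
  |U|=3: {6,7,10}:1  {7,8,10}:3  {7,9,10}:3  {8,9,10}:6
  |U|=4: {4,6,7,10}:1  {5,7,8,10}:3  {6,7,8,10}:4  {6,7,9,10}:4  {7,8,9,10}:12
  |U|=5: {3,5,7,8,10}:3  {4,6,7,8,10}:5  {4,6,7,9,10}:5  {5,6,7,8,10}:7  {5,7,8,9,10}:15  {6,7,8,9,10}:20
  |U|=6: {2,3,5,7,8,10}:3  {3,5,6,7,8,10}:10  {3,5,7,8,9,10}:18  {4,5,6,7,8,10}:12  {4,6,7,8,9,10}:30  {5,6,7,8,9,10}:42
  |U|=7: {1,4,5,6,7,8,10}:12  {2,3,5,6,7,8,10}:13  {2,3,5,7,8,9,10}:21  {3,4,5,6,7,8,10}:22  {3,5,6,7,8,9,10}:70  {4,5,6,7,8,9,10}:84
  |U|=8: {0,1,4,5,6,7,8,10}:12  {1,3,4,5,6,7,8,10}:34  {1,4,5,6,7,8,9,10}:96  {2,3,4,5,6,7,8,10}:35  {2,3,5,6,7,8,9,10}:104  {3,4,5,6,7,8,9,10}:176
  |U|=9: {0,1,3,4,5,6,7,8,10}:46  {0,1,4,5,6,7,8,9,10}:108  {1,2,3,4,5,6,7,8,10}:69  {1,3,4,5,6,7,8,9,10}:306  {2,3,4,5,6,7,8,9,10}:315
  start at 0(u): 690
  start at 2(e): 460
  start at 9(o): 115
sum over floor = 1265

1265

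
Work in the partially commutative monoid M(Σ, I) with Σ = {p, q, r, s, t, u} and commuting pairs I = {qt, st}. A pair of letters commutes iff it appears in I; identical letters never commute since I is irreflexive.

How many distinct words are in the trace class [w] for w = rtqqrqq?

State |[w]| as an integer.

3

0(r) covers ∅
1(t) covers 0:r
2(q) covers 0:r
3(q) covers 2:q
4(r) covers 1:t, 3:q
5(q) covers 4:r
6(q) covers 5:q
floor of heap: 0:r
completions by unplaced set U, small U first (add the entries for U minus each lowest piece of U):
  |U|=1: {6}:1
  |U|=2: {5,6}:1
  |U|=3: {4,5,6}:1
  |U|=4: {1,4,5,6}:1  {3,4,5,6}:1
  |U|=5: {1,3,4,5,6}:2  {2,3,4,5,6}:1
  start at 0(r): 3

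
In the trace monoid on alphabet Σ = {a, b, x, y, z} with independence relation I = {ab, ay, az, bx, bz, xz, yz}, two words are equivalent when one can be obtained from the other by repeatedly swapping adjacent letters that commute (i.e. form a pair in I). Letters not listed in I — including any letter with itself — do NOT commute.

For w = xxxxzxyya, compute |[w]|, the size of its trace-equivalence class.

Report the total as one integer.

#0=x has no predecessor
#1=x depends on [0:x]
#2=x depends on [1:x]
#3=x depends on [2:x]
#4=z has no predecessor
#5=x depends on [3:x]
#6=y depends on [5:x]
#7=y depends on [6:y]
#8=a depends on [5:x]
sources: [0:x, 4:z]
N(rest) = Σ N(rest − s) over sources s of rest; N(one piece) = 1:
  size 1 → [4]=1  [7]=1  [8]=1
  size 2 → [4,7]=2  [4,8]=2  [6,7]=1  [7,8]=2
  size 3 → [4,6,7]=3  [4,7,8]=6  [6,7,8]=3
  size 4 → [4,6,7,8]=12  [5,6,7,8]=3
  size 5 → [3,5,6,7,8]=3  [4,5,6,7,8]=15
  size 6 → [2,3,5,6,7,8]=3  [3,4,5,6,7,8]=18
  size 7 → [1,2,3,5,6,7,8]=3  [2,3,4,5,6,7,8]=21
  first=0(x) contributes 24
  first=4(z) contributes 3
|[w]| = 27

27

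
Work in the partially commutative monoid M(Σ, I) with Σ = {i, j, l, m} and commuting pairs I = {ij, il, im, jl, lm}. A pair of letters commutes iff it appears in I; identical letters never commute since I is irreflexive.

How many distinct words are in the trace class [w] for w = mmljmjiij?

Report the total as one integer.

252

piece 0:m — minimal
piece 1:m rests on {0:m}
piece 2:l — minimal
piece 3:j rests on {1:m}
piece 4:m rests on {3:j}
piece 5:j rests on {4:m}
piece 6:i — minimal
piece 7:i rests on {6:i}
piece 8:j rests on {5:j}
minimal pieces: {0:m, 2:l, 6:i}
ways to finish when only these pieces remain (= sum over removing one remaining piece with nothing left below it):
  1 left: {2}→1  {7}→1  {8}→1
  2 left: {2,7}→2  {2,8}→2  {5,8}→1  {6,7}→1  {7,8}→2
  3 left: {2,5,8}→3  {2,6,7}→3  {2,7,8}→6  {4,5,8}→1  {5,7,8}→3  {6,7,8}→3
  4 left: {2,4,5,8}→4  {2,5,7,8}→12  {2,6,7,8}→12  {3,4,5,8}→1  {4,5,7,8}→4  {5,6,7,8}→6
  5 left: {1,3,4,5,8}→1  {2,3,4,5,8}→5  {2,4,5,7,8}→20  {2,5,6,7,8}→30  {3,4,5,7,8}→5  {4,5,6,7,8}→10
  6 left: {0,1,3,4,5,8}→1  {1,2,3,4,5,8}→6  {1,3,4,5,7,8}→6  {2,3,4,5,7,8}→30  {2,4,5,6,7,8}→60  {3,4,5,6,7,8}→15
  7 left: {0,1,2,3,4,5,8}→7  {0,1,3,4,5,7,8}→7  {1,2,3,4,5,7,8}→42  {1,3,4,5,6,7,8}→21  {2,3,4,5,6,7,8}→105
  placing 0:m first → 168 extensions
  placing 2:l first → 28 extensions
  placing 6:i first → 56 extensions
total linear extensions = 252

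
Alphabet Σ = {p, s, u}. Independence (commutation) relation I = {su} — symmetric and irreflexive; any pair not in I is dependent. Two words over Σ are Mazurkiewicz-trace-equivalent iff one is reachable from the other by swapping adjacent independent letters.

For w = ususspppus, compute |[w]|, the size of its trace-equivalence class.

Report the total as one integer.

20

#0=u has no predecessor
#1=s has no predecessor
#2=u depends on [0:u]
#3=s depends on [1:s]
#4=s depends on [3:s]
#5=p depends on [2:u, 4:s]
#6=p depends on [5:p]
#7=p depends on [6:p]
#8=u depends on [7:p]
#9=s depends on [7:p]
sources: [0:u, 1:s]
N(rest) = Σ N(rest − s) over sources s of rest; N(one piece) = 1:
  size 1 → [8]=1  [9]=1
  size 2 → [8,9]=2
  size 3 → [7,8,9]=2
  size 4 → [6,7,8,9]=2
  size 5 → [5,6,7,8,9]=2
  size 6 → [2,5,6,7,8,9]=2  [4,5,6,7,8,9]=2
  size 7 → [0,2,5,6,7,8,9]=2  [2,4,5,6,7,8,9]=4  [3,4,5,6,7,8,9]=2
  size 8 → [0,2,4,5,6,7,8,9]=6  [1,3,4,5,6,7,8,9]=2  [2,3,4,5,6,7,8,9]=6
  first=0(u) contributes 8
  first=1(s) contributes 12
|[w]| = 20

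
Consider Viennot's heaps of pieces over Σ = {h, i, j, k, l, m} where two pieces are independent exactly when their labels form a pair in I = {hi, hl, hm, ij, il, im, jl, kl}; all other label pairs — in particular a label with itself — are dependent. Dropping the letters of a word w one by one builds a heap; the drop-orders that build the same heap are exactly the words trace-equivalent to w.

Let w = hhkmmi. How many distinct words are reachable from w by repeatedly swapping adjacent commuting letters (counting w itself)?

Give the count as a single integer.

0(h) covers ∅
1(h) covers 0:h
2(k) covers 1:h
3(m) covers 2:k
4(m) covers 3:m
5(i) covers 2:k
floor of heap: 0:h
completions by unplaced set U, small U first (add the entries for U minus each lowest piece of U):
  |U|=1: {4}:1  {5}:1
  |U|=2: {3,4}:1  {4,5}:2
  |U|=3: {3,4,5}:3
  |U|=4: {2,3,4,5}:3
  start at 0(h): 3

3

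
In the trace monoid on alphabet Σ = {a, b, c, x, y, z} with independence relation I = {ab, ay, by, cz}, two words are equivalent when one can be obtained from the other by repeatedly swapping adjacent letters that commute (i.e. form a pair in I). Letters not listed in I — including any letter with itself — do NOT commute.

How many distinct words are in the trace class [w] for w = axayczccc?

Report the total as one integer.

piece 0:a — minimal
piece 1:x rests on {0:a}
piece 2:a rests on {1:x}
piece 3:y rests on {1:x}
piece 4:c rests on {2:a, 3:y}
piece 5:z rests on {2:a, 3:y}
piece 6:c rests on {4:c}
piece 7:c rests on {6:c}
piece 8:c rests on {7:c}
minimal pieces: {0:a}
ways to finish when only these pieces remain (= sum over removing one remaining piece with nothing left below it):
  1 left: {5}→1  {8}→1
  2 left: {5,8}→2  {7,8}→1
  3 left: {5,7,8}→3  {6,7,8}→1
  4 left: {4,6,7,8}→1  {5,6,7,8}→4
  5 left: {4,5,6,7,8}→5
  6 left: {2,4,5,6,7,8}→5  {3,4,5,6,7,8}→5
  7 left: {2,3,4,5,6,7,8}→10
  placing 0:a first → 10 extensions

10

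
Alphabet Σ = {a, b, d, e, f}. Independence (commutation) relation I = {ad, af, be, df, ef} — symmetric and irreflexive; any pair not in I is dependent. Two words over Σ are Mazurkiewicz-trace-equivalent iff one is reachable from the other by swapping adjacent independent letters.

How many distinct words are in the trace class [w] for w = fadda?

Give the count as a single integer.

drop 0:f onto floor
drop 1:a onto floor
drop 2:d onto floor
drop 3:d onto {2:d}
drop 4:a onto {1:a}
ground layer = {0:f, 1:a, 2:d}
drop-orders for the pieces not yet dropped (sum over which currently-grounded one goes next):
  1 to go: {0} 1  {3} 1  {4} 1
  2 to go: {0,3} 2  {0,4} 2  {1,4} 1  {2,3} 1  {3,4} 2
  3 to go: {0,1,4} 3  {0,2,3} 3  {0,3,4} 6  {1,3,4} 3  {2,3,4} 3
  if 0:f drops first: 6 orders
  if 1:a drops first: 12 orders
  if 2:d drops first: 12 orders
heap linearizations: 30

30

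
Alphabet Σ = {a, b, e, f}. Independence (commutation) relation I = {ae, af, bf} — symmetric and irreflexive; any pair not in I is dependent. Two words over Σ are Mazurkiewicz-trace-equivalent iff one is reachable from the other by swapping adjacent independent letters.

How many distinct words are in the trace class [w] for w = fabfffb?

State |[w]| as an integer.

35

#0=f has no predecessor
#1=a has no predecessor
#2=b depends on [1:a]
#3=f depends on [0:f]
#4=f depends on [3:f]
#5=f depends on [4:f]
#6=b depends on [2:b]
sources: [0:f, 1:a]
N(rest) = Σ N(rest − s) over sources s of rest; N(one piece) = 1:
  size 1 → [5]=1  [6]=1
  size 2 → [2,6]=1  [4,5]=1  [5,6]=2
  size 3 → [1,2,6]=1  [2,5,6]=3  [3,4,5]=1  [4,5,6]=3
  size 4 → [0,3,4,5]=1  [1,2,5,6]=4  [2,4,5,6]=6  [3,4,5,6]=4
  size 5 → [0,3,4,5,6]=5  [1,2,4,5,6]=10  [2,3,4,5,6]=10
  first=0(f) contributes 20
  first=1(a) contributes 15
|[w]| = 35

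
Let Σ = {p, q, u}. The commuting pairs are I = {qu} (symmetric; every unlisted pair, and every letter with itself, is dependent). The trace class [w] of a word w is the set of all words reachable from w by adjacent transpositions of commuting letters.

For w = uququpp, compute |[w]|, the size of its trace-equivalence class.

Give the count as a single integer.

10

drop 0:u onto floor
drop 1:q onto floor
drop 2:u onto {0:u}
drop 3:q onto {1:q}
drop 4:u onto {2:u}
drop 5:p onto {3:q, 4:u}
drop 6:p onto {5:p}
ground layer = {0:u, 1:q}
drop-orders for the pieces not yet dropped (sum over which currently-grounded one goes next):
  1 to go: {6} 1
  2 to go: {5,6} 1
  3 to go: {3,5,6} 1  {4,5,6} 1
  4 to go: {1,3,5,6} 1  {2,4,5,6} 1  {3,4,5,6} 2
  5 to go: {0,2,4,5,6} 1  {1,3,4,5,6} 3  {2,3,4,5,6} 3
  if 0:u drops first: 6 orders
  if 1:q drops first: 4 orders
heap linearizations: 10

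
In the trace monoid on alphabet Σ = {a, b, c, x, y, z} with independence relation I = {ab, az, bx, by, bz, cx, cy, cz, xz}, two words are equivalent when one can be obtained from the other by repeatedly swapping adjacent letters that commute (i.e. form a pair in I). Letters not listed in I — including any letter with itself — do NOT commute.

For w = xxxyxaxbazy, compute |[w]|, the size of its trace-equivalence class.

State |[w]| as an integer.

0(x) covers ∅
1(x) covers 0:x
2(x) covers 1:x
3(y) covers 2:x
4(x) covers 3:y
5(a) covers 4:x
6(x) covers 5:a
7(b) covers ∅
8(a) covers 6:x
9(z) covers 3:y
10(y) covers 8:a, 9:z
floor of heap: 0:x, 7:b
completions by unplaced set U, small U first (add the entries for U minus each lowest piece of U):
  |U|=1: {7}:1  {10}:1
  |U|=2: {7,10}:2  {8,10}:1  {9,10}:1
  |U|=3: {6,8,10}:1  {7,8,10}:3  {7,9,10}:3  {8,9,10}:2
  |U|=4: {5,6,8,10}:1  {6,7,8,10}:4  {6,8,9,10}:3  {7,8,9,10}:8
  |U|=5: {4,5,6,8,10}:1  {5,6,7,8,10}:5  {5,6,8,9,10}:4  {6,7,8,9,10}:15
  |U|=6: {4,5,6,7,8,10}:6  {4,5,6,8,9,10}:5  {5,6,7,8,9,10}:24
  |U|=7: {3,4,5,6,8,9,10}:5  {4,5,6,7,8,9,10}:35
  |U|=8: {2,3,4,5,6,8,9,10}:5  {3,4,5,6,7,8,9,10}:40
  |U|=9: {1,2,3,4,5,6,8,9,10}:5  {2,3,4,5,6,7,8,9,10}:45
  start at 0(x): 50
  start at 7(b): 5
sum over floor = 55

55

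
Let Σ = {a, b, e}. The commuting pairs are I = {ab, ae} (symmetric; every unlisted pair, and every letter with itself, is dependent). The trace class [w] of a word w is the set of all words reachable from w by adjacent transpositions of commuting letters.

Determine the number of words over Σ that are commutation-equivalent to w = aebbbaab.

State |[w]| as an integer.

0(a) covers ∅
1(e) covers ∅
2(b) covers 1:e
3(b) covers 2:b
4(b) covers 3:b
5(a) covers 0:a
6(a) covers 5:a
7(b) covers 4:b
floor of heap: 0:a, 1:e
completions by unplaced set U, small U first (add the entries for U minus each lowest piece of U):
  |U|=1: {6}:1  {7}:1
  |U|=2: {4,7}:1  {5,6}:1  {6,7}:2
  |U|=3: {0,5,6}:1  {3,4,7}:1  {4,6,7}:3  {5,6,7}:3
  |U|=4: {0,5,6,7}:4  {2,3,4,7}:1  {3,4,6,7}:4  {4,5,6,7}:6
  |U|=5: {0,4,5,6,7}:10  {1,2,3,4,7}:1  {2,3,4,6,7}:5  {3,4,5,6,7}:10
  |U|=6: {0,3,4,5,6,7}:20  {1,2,3,4,6,7}:6  {2,3,4,5,6,7}:15
  start at 0(a): 21
  start at 1(e): 35
sum over floor = 56

56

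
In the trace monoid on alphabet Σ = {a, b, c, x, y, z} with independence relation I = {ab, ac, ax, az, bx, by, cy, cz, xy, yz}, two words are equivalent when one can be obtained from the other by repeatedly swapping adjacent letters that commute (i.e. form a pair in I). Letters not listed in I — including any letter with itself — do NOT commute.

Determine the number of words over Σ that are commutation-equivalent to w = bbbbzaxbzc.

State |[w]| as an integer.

0(b) covers ∅
1(b) covers 0:b
2(b) covers 1:b
3(b) covers 2:b
4(z) covers 3:b
5(a) covers ∅
6(x) covers 4:z
7(b) covers 4:z
8(z) covers 6:x, 7:b
9(c) covers 6:x, 7:b
floor of heap: 0:b, 5:a
completions by unplaced set U, small U first (add the entries for U minus each lowest piece of U):
  |U|=1: {5}:1  {8}:1  {9}:1
  |U|=2: {5,8}:2  {5,9}:2  {8,9}:2
  |U|=3: {5,8,9}:6  {6,8,9}:2  {7,8,9}:2
  |U|=4: {5,6,8,9}:8  {5,7,8,9}:8  {6,7,8,9}:4
  |U|=5: {4,6,7,8,9}:4  {5,6,7,8,9}:20
  |U|=6: {3,4,6,7,8,9}:4  {4,5,6,7,8,9}:24
  |U|=7: {2,3,4,6,7,8,9}:4  {3,4,5,6,7,8,9}:28
  |U|=8: {1,2,3,4,6,7,8,9}:4  {2,3,4,5,6,7,8,9}:32
  start at 0(b): 36
  start at 5(a): 4
sum over floor = 40

40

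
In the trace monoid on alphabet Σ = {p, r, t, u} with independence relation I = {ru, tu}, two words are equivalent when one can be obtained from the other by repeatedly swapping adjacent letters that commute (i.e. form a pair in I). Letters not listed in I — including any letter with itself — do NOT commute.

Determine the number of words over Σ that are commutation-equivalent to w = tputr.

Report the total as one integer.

#0=t has no predecessor
#1=p depends on [0:t]
#2=u depends on [1:p]
#3=t depends on [1:p]
#4=r depends on [3:t]
sources: [0:t]
N(rest) = Σ N(rest − s) over sources s of rest; N(one piece) = 1:
  size 1 → [2]=1  [4]=1
  size 2 → [2,4]=2  [3,4]=1
  size 3 → [2,3,4]=3
  first=0(t) contributes 3

3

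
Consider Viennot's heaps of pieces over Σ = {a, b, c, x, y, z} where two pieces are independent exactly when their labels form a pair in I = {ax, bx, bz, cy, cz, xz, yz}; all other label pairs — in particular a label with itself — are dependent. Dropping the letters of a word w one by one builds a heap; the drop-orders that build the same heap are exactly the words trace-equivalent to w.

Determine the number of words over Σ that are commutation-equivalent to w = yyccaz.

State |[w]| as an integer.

drop 0:y onto floor
drop 1:y onto {0:y}
drop 2:c onto floor
drop 3:c onto {2:c}
drop 4:a onto {1:y, 3:c}
drop 5:z onto {4:a}
ground layer = {0:y, 2:c}
drop-orders for the pieces not yet dropped (sum over which currently-grounded one goes next):
  1 to go: {5} 1
  2 to go: {4,5} 1
  3 to go: {1,4,5} 1  {3,4,5} 1
  4 to go: {0,1,4,5} 1  {1,3,4,5} 2  {2,3,4,5} 1
  if 0:y drops first: 3 orders
  if 2:c drops first: 3 orders
heap linearizations: 6

6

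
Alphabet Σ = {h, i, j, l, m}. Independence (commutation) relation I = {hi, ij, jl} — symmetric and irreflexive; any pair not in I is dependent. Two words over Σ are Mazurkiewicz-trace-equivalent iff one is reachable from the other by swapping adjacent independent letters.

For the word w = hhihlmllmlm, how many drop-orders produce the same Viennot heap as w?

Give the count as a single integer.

4

0(h) covers ∅
1(h) covers 0:h
2(i) covers ∅
3(h) covers 1:h
4(l) covers 2:i, 3:h
5(m) covers 4:l
6(l) covers 5:m
7(l) covers 6:l
8(m) covers 7:l
9(l) covers 8:m
10(m) covers 9:l
floor of heap: 0:h, 2:i
completions by unplaced set U, small U first (add the entries for U minus each lowest piece of U):
  |U|=1: {10}:1
  |U|=2: {9,10}:1
  |U|=3: {8,9,10}:1
  |U|=4: {7,8,9,10}:1
  |U|=5: {6,7,8,9,10}:1
  |U|=6: {5,6,7,8,9,10}:1
  |U|=7: {4,5,6,7,8,9,10}:1
  |U|=8: {2,4,5,6,7,8,9,10}:1  {3,4,5,6,7,8,9,10}:1
  |U|=9: {1,3,4,5,6,7,8,9,10}:1  {2,3,4,5,6,7,8,9,10}:2
  start at 0(h): 3
  start at 2(i): 1
sum over floor = 4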